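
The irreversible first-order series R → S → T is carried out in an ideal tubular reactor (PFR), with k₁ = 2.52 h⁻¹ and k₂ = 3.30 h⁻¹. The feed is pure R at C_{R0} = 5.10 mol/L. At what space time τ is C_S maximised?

The intermediate peaks when r₁ = r₂, i.e. k₁e^(−k₁τ) = k₂e^(−k₂τ), giving τ_opt = ln(k₂/k₁)/(k₂−k₁).
= ln(3.30/2.52)/(3.30−2.52) = ln(1.310)/0.7800 = 0.2697/0.7800 = 0.346 h.

0.346 h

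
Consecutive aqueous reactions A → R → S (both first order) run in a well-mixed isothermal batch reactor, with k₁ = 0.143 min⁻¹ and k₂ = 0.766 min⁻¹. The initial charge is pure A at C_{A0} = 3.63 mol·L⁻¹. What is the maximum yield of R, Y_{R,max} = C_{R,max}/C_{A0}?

0.127

Evaluating C_R at t_opt = ln(k₂/k₁)/(k₂−k₁) gives C_{R,max}/C_{A0} = (k₁/k₂)^[k₂/(k₂−k₁)].
= (0.143/0.766)^(0.766/(0.766−0.143)) = (0.1867)^(1.230) = 0.1270.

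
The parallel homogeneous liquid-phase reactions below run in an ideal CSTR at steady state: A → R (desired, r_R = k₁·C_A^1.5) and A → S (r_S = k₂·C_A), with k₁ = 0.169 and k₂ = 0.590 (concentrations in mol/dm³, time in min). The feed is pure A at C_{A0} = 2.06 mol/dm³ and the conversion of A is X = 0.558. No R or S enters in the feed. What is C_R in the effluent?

0.247 mol/dm³

Exit C_A = C_{A0}(1−X) = 2.06×0.442 = 0.9105 mol/dm³.
Rates in a CSTR are evaluated at the outlet concentration: r_R = 0.169×0.9105^1.5 = 0.1468, r_S = 0.590×0.9105 = 0.5372.
Fraction of consumed A going to R: r_R/(r_R+r_S) = 0.2147.
C_R = 0.2147·C_{A0}·X = 0.2147×2.06×0.558 = 0.247 mol/dm³.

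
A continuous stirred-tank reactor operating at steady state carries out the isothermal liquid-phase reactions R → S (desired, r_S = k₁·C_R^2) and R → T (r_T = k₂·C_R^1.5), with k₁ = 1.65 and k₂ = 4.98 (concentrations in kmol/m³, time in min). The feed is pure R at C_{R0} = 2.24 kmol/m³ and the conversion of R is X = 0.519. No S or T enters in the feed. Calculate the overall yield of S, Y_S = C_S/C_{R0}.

0.133

Exit C_R = C_{R0}(1−X) = 2.24×0.481 = 1.077 kmol/m³.
In a CSTR the entire volume is at exit conditions, so r_S = 1.65×1.077^2 = 1.915 and r_T = 4.98×1.077^1.5 = 5.570.
Fraction of consumed R going to S: r_S/(r_S+r_T) = 0.2559.
C_S = 0.2559·C_{R0}·X = 0.2559×2.24×0.519 = 0.298 kmol/m³; Y_S = C_S/C_{R0} = 0.133.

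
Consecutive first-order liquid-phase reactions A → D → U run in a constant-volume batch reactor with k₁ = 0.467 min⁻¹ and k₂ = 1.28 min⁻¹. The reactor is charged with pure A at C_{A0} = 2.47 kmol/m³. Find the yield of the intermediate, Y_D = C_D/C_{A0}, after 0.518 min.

The intermediate concentration in a first-order A→B→C sequence is C_D = k₁C_{A0}(e^(−k₁t) − e^(−k₂t))/(k₂−k₁).
e^(−k₁t) = e^(−0.467×0.518) = e^(−0.2419) = 0.7851; e^(−k₂t) = e^(−0.6630) = 0.5153.
C_D = 0.467×2.47/(1.28−0.467) × (0.7851−0.5153) = 1.419×0.2698 = 0.3829 kmol/m³.
Y_D = C_D/C_{A0} = 0.3829/2.47 = 0.155.

0.155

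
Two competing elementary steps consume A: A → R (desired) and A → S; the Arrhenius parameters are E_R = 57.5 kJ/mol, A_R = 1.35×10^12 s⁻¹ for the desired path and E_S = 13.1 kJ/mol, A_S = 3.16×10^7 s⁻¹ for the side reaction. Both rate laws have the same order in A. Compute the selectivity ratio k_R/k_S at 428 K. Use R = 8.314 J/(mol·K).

0.163

With equal orders, S_{R/S} = k_R/k_S = (A_R/A_S)·exp[(E_S−E_R)/(RT)].
(E_S−E_R)/(RT) = (13.1−57.5)×10³/(8.314×428) = -44400/3558 = -12.48.
k_R/k_S = (1.35×10^12/3.16×10^7)·exp(-12.48) = 42722 × 3.811×10^-6 = 0.163.
Since E_R > E_S, raising the temperature improves selectivity toward R.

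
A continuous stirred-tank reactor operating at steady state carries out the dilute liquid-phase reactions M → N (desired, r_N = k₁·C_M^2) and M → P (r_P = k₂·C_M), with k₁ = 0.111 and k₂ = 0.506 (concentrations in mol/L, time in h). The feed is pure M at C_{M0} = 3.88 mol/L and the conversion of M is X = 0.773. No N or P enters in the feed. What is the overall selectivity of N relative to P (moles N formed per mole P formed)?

0.193

Exit C_M = C_{M0}(1−X) = 3.88×0.227 = 0.8808 mol/L.
A CSTR operates uniformly at the exit composition, giving r_N = 0.08611 and r_P = 0.4457 (each k·C_M^n at C_M = 0.8808).
Overall selectivity = C_N/C_P = r_Nτ/(r_Pτ) = r_N/r_P = 0.193.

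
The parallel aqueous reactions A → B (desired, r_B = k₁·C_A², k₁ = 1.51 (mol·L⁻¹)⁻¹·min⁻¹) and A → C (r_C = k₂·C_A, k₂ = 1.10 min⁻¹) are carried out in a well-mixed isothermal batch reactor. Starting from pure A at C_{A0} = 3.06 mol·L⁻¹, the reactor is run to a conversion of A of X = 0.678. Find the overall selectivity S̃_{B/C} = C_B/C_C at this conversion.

C_A = C_{A0}(1−X) = 0.9853 mol·L⁻¹.
Along a PFR/batch, dC_C/dC_A = −r_C/(r_B+r_C) = −k₂/(k₂+k₁·C_A).
Integrating from C_{A0} to C_A: C_C = (1.10/1.51)·ln[(1.10+1.51·3.06)/(1.10+1.51·0.985)] = 0.7285·ln(5.721/2.588) = 0.5779 mol·L⁻¹.
Then C_B = (C_{A0}−C_A) − C_C = 2.075 − 0.5779 = 1.497 mol·L⁻¹.
S̃_{B/C} = C_B/C_C = 1.497/0.5779 = 2.59.

2.59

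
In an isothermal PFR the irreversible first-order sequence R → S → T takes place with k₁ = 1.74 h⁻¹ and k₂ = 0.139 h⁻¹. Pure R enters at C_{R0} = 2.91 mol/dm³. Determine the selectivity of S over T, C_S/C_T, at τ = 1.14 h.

9.22

The intermediate concentration in a first-order A→B→C sequence is C_S = k₁C_{R0}(e^(−k₁τ) − e^(−k₂τ))/(k₂−k₁).
e^(−k₁τ) = e^(−1.74×1.14) = e^(−1.984) = 0.1376; e^(−k₂τ) = e^(−0.1585) = 0.8535.
C_S = 1.74×2.91/(0.139−1.74) × (0.1376−0.8535) = (-3.163)×(-0.7159) = 2.264 mol/dm³.
C_R = C_{R0}e^(−k₁τ) = 0.4003 mol/dm³, so C_T = C_{R0}−C_R−C_S = 0.2456 mol/dm³; C_S/C_T = 9.22.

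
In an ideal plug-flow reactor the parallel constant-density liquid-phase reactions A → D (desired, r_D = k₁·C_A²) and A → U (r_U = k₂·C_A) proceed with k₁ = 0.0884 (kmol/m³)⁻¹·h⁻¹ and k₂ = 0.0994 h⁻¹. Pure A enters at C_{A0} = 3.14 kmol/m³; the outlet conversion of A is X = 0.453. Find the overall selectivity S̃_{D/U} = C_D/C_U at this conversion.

2.12

C_A = C_{A0}(1−X) = 1.718 kmol/m³.
Along a PFR/batch, dC_U/dC_A = −r_U/(r_D+r_U) = −k₂/(k₂+k₁·C_A).
Integrating from C_{A0} to C_A: C_U = (0.0994/0.0884)·ln[(0.0994+0.0884·3.14)/(0.0994+0.0884·1.72)] = 1.124·ln(0.3770/0.2512) = 0.4563 kmol/m³.
Then C_D = (C_{A0}−C_A) − C_U = 1.422 − 0.4563 = 0.9661 kmol/m³.
S̃_{D/U} = C_D/C_U = 0.9661/0.4563 = 2.12.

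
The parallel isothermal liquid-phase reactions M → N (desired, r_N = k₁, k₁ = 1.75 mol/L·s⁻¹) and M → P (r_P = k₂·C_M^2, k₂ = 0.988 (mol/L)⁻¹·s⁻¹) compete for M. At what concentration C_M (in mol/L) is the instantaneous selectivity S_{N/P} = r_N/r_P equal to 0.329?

S_{N/P} = (k₁/k₂)·C_M^-2 ⇒ C_M = (S·k₂/k₁)^(-0.5).
= (0.329×0.988/1.75)^(-0.5) = (0.1857)^(-0.5) = 2.32 mol/L.

2.32 mol/L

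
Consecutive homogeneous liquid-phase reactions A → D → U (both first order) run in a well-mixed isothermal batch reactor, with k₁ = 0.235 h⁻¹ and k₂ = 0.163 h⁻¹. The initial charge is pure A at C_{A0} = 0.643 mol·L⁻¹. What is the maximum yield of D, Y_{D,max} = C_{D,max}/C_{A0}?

0.437

For a first-order series the maximum intermediate yield is C_{D,max}/C_{A0} = (k₁/k₂)^[k₂/(k₂−k₁)].
= (0.235/0.163)^(0.163/(0.163−0.235)) = (1.442)^(-2.264) = 0.4368.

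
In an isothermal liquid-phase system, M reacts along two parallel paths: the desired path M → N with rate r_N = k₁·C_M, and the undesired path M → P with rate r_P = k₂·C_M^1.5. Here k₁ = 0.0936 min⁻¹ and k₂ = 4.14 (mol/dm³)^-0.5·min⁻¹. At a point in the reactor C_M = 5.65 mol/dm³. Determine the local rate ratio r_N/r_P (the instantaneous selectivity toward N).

S_{N/P} = r_N/r_P = (k₁·C_M)/(k₂·C_M^1.5) = (k₁/k₂)·C_M^-0.5.
= (0.0936×5.650) / (4.14×5.650^1.5) = 0.5288/55.60 = 0.00951.
The undesired path is higher order in M, so low C_M (CSTR or dilute feed) favours N.

0.00951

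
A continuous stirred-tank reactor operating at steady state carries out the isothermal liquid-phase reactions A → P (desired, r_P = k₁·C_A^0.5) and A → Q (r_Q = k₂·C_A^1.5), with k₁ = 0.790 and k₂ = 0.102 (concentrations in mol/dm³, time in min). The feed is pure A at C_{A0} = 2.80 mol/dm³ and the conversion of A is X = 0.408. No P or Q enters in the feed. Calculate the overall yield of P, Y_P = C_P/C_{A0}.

Exit C_A = C_{A0}(1−X) = 2.80×0.592 = 1.658 mol/dm³.
In a CSTR the entire volume is at exit conditions, so r_P = 0.790×1.658^0.5 = 1.017 and r_Q = 0.102×1.658^1.5 = 0.2177.
Fraction of consumed A going to P: r_P/(r_P+r_Q) = 0.8237.
C_P = 0.8237·C_{A0}·X = 0.8237×2.80×0.408 = 0.941 mol/dm³; Y_P = C_P/C_{A0} = 0.336.

0.336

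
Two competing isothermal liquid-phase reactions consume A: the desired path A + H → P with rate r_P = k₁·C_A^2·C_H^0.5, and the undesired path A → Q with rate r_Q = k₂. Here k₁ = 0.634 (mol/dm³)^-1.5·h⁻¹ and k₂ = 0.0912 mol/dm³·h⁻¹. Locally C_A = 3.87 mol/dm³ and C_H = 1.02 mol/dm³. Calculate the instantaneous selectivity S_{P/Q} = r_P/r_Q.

S_{P/Q} = r_P/r_Q = (k₁·C_A^2·C_H^0.5)/(k₂) = (k₁/k₂)·C_A^2·C_H^0.5.
= (0.634×3.870^2×1.020^0.5) / (0.0912) = 9.590/0.09120 = 105.
Since the desired path is higher order in A, keeping C_A high (PFR or concentrated feed) favours P.

105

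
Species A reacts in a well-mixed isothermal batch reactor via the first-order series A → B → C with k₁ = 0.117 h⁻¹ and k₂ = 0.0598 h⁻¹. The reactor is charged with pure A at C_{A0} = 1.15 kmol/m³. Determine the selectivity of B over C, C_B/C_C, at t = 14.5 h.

1.46

For first-order series with pure A initially, C_B(t) = k₁C_{A0}/(k₂−k₁)·(e^(−k₁t) − e^(−k₂t)).
e^(−k₁t) = e^(−0.117×14.5) = e^(−1.697) = 0.1833; e^(−k₂t) = e^(−0.8671) = 0.4202.
C_B = 0.117×1.15/(0.0598−0.117) × (0.1833−0.4202) = (-2.352)×(-0.2368) = 0.5571 kmol/m³.
C_A = C_{A0}e^(−k₁t) = 0.2108 kmol/m³, so C_C = C_{A0}−C_A−C_B = 0.3821 kmol/m³; C_B/C_C = 1.46.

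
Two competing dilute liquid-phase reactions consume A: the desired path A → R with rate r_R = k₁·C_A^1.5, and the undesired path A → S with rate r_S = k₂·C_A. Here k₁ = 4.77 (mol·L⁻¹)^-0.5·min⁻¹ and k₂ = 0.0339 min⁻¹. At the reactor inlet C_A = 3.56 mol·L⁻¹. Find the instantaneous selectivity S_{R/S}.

S_{R/S} = r_R/r_S = (k₁·C_A^1.5)/(k₂·C_A) = (k₁/k₂)·C_A^0.5.
= (4.77×3.560^1.5) / (0.0339×3.560) = 32.04/0.1207 = 265.
Since the desired path is higher order in A, keeping C_A high (PFR or concentrated feed) favours R.

265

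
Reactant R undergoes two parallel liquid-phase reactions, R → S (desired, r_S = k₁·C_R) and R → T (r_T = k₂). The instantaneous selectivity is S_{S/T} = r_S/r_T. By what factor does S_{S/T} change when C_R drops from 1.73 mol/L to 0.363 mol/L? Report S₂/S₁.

S_{S/T} = (k₁/k₂)·C_R, so S₂/S₁ = (C_{R,2}/C_{R,1}).
= 0.363/1.73 = 0.210.

0.210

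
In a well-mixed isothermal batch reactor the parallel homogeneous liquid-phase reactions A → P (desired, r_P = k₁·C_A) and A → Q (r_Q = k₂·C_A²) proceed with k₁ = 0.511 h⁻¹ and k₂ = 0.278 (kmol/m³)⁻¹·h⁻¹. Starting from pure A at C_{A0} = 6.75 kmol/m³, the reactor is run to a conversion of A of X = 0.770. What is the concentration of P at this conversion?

1.71 kmol/m³

C_A = C_{A0}(1−X) = 1.552 kmol/m³.
Along a PFR/batch, dC_P/dC_A = −r_P/(r_P+r_Q) = −k₁/(k₁+k₂·C_A).
Integrating from C_{A0} to C_A: C_P = (0.511/0.278)·ln[(0.511+0.278·6.75)/(0.511+0.278·1.55)] = 1.838·ln(2.388/0.9426) = 1.708 kmol/m³.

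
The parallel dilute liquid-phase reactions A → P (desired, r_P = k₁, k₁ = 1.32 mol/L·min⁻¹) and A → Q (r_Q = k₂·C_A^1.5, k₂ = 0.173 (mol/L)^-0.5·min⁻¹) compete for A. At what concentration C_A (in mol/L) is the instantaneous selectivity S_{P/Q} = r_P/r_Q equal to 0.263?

9.44 mol/L

S_{P/Q} = (k₁/k₂)·C_A^-1.5 ⇒ C_A = (S·k₂/k₁)^(1/(-1.5)).
= (0.263×0.173/1.32)^(-0.6667) = (0.03447)^(-0.6667) = 9.44 mol/L.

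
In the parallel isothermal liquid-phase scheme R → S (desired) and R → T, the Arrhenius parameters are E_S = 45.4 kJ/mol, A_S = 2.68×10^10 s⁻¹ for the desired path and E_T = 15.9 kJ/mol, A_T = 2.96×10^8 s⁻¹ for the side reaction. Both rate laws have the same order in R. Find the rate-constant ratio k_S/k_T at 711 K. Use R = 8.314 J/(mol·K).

With equal orders, S_{S/T} = k_S/k_T = (A_S/A_T)·exp[(E_T−E_S)/(RT)].
(E_T−E_S)/(RT) = (15.9−45.4)×10³/(8.314×711) = -29500/5911 = -4.990.
k_S/k_T = (2.68×10^10/2.96×10^8)·exp(-4.990) = 90.54 × 0.006802 = 0.616.
Since E_S > E_T, raising the temperature improves selectivity toward S.

0.616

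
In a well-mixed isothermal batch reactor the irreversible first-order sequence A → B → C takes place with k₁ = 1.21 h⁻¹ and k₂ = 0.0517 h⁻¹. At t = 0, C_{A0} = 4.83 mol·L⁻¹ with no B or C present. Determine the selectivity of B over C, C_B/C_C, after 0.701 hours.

Solving the coupled first-order balances gives C_B(t) = [k₁/(k₂−k₁)]·C_{A0}·(e^(−k₁t) − e^(−k₂t)).
e^(−k₁t) = e^(−1.21×0.701) = e^(−0.8482) = 0.4282; e^(−k₂t) = e^(−0.03624) = 0.9644.
C_B = 1.21×4.83/(0.0517−1.21) × (0.4282−0.9644) = (-5.046)×(-0.5362) = 2.706 mol·L⁻¹.
C_A = C_{A0}e^(−k₁t) = 2.068 mol·L⁻¹, so C_C = C_{A0}−C_A−C_B = 0.05631 mol·L⁻¹; C_B/C_C = 48.0.

48.0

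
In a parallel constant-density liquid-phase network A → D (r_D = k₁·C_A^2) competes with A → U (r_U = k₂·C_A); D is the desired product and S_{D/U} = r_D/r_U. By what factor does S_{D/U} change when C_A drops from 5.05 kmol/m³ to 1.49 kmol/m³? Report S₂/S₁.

S_{D/U} = (k₁/k₂)·C_A, so S₂/S₁ = (C_{A,2}/C_{A,1}).
= 1.49/5.05 = 0.295.
Selectivity toward D falls as C_A falls — high-concentration operation is favoured.

0.295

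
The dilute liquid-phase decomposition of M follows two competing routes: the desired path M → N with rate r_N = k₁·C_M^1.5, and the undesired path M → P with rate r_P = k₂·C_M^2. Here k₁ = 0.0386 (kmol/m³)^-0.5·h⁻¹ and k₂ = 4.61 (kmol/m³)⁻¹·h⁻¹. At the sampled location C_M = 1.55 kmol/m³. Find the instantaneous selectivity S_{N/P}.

S_{N/P} = r_N/r_P = (k₁·C_M^1.5)/(k₂·C_M^2) = (k₁/k₂)·C_M^-0.5.
= (0.0386×1.550^1.5) / (4.61×1.550^2) = 0.07449/11.08 = 0.00673.
The undesired path is higher order in M, so low C_M (CSTR or dilute feed) favours N.

0.00673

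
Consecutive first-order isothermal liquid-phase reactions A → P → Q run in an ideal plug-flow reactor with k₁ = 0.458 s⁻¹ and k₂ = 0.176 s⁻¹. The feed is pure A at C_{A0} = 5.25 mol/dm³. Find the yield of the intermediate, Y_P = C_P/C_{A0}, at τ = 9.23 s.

For first-order series with pure A initially, C_P(τ) = k₁C_{A0}/(k₂−k₁)·(e^(−k₁τ) − e^(−k₂τ)).
e^(−k₁τ) = e^(−0.458×9.23) = e^(−4.227) = 0.01459; e^(−k₂τ) = e^(−1.624) = 0.1970.
C_P = 0.458×5.25/(0.176−0.458) × (0.01459−0.1970) = (-8.527)×(-0.1824) = 1.555 mol/dm³.
Y_P = C_P/C_{A0} = 1.555/5.25 = 0.296.

0.296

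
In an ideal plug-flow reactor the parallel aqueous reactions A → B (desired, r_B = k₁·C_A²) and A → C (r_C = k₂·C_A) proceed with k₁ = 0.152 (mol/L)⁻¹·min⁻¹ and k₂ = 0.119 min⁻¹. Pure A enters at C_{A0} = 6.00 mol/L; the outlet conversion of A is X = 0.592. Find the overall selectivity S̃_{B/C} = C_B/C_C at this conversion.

C_A = C_{A0}(1−X) = 2.448 mol/L.
Along a PFR/batch, dC_C/dC_A = −r_C/(r_B+r_C) = −k₂/(k₂+k₁·C_A).
Integrating from C_{A0} to C_A: C_C = (0.119/0.152)·ln[(0.119+0.152·6.00)/(0.119+0.152·2.45)] = 0.7829·ln(1.031/0.4911) = 0.5806 mol/L.
Then C_B = (C_{A0}−C_A) − C_C = 3.552 − 0.5806 = 2.971 mol/L.
S̃_{B/C} = C_B/C_C = 2.971/0.5806 = 5.12.

5.12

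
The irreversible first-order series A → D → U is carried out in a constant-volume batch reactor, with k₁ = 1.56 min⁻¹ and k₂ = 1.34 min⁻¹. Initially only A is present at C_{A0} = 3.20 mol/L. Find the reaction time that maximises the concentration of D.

Setting dC_D/dt = 0 gives t_opt = ln(k₂/k₁)/(k₂−k₁).
= ln(1.34/1.56)/(1.34−1.56) = ln(0.8590)/-0.2200 = -0.1520/-0.2200 = 0.691 min.

0.691 min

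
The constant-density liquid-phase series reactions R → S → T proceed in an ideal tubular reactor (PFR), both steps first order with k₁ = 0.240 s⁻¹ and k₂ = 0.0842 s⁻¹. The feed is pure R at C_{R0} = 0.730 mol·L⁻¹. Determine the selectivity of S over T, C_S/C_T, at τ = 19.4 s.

0.406

For first-order series with pure R initially, C_S(τ) = k₁C_{R0}/(k₂−k₁)·(e^(−k₁τ) − e^(−k₂τ)).
e^(−k₁τ) = e^(−0.240×19.4) = e^(−4.656) = 0.009504; e^(−k₂τ) = e^(−1.633) = 0.1952.
C_S = 0.240×0.730/(0.0842−0.240) × (0.009504−0.1952) = (-1.125)×(-0.1857) = 0.2089 mol·L⁻¹.
C_R = C_{R0}e^(−k₁τ) = 0.006938 mol·L⁻¹, so C_T = C_{R0}−C_R−C_S = 0.5142 mol·L⁻¹; C_S/C_T = 0.406.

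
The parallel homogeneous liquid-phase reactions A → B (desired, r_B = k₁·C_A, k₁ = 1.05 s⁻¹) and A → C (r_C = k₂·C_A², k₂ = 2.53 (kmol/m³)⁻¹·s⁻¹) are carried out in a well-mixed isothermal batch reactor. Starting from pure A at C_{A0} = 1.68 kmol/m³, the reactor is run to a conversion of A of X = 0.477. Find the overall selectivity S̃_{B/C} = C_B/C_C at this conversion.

C_A = C_{A0}(1−X) = 0.8786 kmol/m³.
Along a PFR/batch, dC_B/dC_A = −r_B/(r_B+r_C) = −k₁/(k₁+k₂·C_A).
Integrating from C_{A0} to C_A: C_B = (1.05/2.53)·ln[(1.05+2.53·1.68)/(1.05+2.53·0.879)] = 0.4150·ln(5.300/3.273) = 0.2001 kmol/m³.
C_C = (C_{A0}−C_A)−C_B = 0.6013 kmol/m³; S̃_{B/C} = 0.2001/0.6013 = 0.333.

0.333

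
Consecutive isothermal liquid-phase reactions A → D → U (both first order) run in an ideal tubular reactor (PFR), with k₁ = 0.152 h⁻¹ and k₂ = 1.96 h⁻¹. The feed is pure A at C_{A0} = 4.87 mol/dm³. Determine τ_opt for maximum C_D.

Setting dC_D/dτ = 0 gives τ_opt = ln(k₂/k₁)/(k₂−k₁).
= ln(1.96/0.152)/(1.96−0.152) = ln(12.89)/1.808 = 2.557/1.808 = 1.41 h.

1.41 h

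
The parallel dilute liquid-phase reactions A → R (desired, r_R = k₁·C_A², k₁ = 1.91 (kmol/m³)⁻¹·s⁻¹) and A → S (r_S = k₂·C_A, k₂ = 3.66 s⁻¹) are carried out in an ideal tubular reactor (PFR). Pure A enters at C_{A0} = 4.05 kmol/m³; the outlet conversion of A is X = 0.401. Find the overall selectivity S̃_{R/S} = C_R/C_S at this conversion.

C_A = C_{A0}(1−X) = 2.426 kmol/m³.
Along a PFR/batch, dC_S/dC_A = −r_S/(r_R+r_S) = −k₂/(k₂+k₁·C_A).
Integrating from C_{A0} to C_A: C_S = (3.66/1.91)·ln[(3.66+1.91·4.05)/(3.66+1.91·2.43)] = 1.916·ln(11.40/8.294) = 0.6089 kmol/m³.
Then C_R = (C_{A0}−C_A) − C_S = 1.624 − 0.6089 = 1.015 kmol/m³.
S̃_{R/S} = C_R/C_S = 1.015/0.6089 = 1.67.

1.67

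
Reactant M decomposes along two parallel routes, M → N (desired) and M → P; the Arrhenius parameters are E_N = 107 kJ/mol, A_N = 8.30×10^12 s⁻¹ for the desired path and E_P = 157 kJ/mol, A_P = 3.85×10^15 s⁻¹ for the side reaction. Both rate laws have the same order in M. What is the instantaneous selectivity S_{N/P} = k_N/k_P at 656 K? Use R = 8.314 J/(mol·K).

20.7

k_N/k_P = (A_N/A_P)·exp[−(E_N−E_P)/(RT)] = (A_N/A_P)·exp[(E_P−E_N)/(RT)].
(E_P−E_N)/(RT) = (157−107)×10³/(8.314×656) = 50000/5454 = 9.168.
k_N/k_P = (8.30×10^12/3.85×10^15)·exp(9.168) = 0.002156 × 9582 = 20.7.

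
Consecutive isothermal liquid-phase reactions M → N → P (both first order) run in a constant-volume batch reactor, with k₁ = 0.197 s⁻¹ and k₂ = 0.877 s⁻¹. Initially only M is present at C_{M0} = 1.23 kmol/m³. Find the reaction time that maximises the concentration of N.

The intermediate peaks when r₁ = r₂, i.e. k₁e^(−k₁t) = k₂e^(−k₂t), giving t_opt = ln(k₂/k₁)/(k₂−k₁).
= ln(0.877/0.197)/(0.877−0.197) = ln(4.452)/0.6800 = 1.493/0.6800 = 2.20 s.

2.20 s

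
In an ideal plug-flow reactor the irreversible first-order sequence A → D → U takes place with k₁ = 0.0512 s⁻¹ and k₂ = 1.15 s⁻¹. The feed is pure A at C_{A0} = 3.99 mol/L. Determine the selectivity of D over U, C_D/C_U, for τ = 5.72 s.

Solving the coupled first-order balances gives C_D(τ) = [k₁/(k₂−k₁)]·C_{A0}·(e^(−k₁τ) − e^(−k₂τ)).
e^(−k₁τ) = e^(−0.0512×5.72) = e^(−0.2929) = 0.7461; e^(−k₂τ) = e^(−6.578) = 0.001391.
C_D = 0.0512×3.99/(1.15−0.0512) × (0.7461−0.001391) = 0.1859×0.7447 = 0.1385 mol/L.
C_A = C_{A0}e^(−k₁τ) = 2.977 mol/L, so C_U = C_{A0}−C_A−C_D = 0.8745 mol/L; C_D/C_U = 0.158.

0.158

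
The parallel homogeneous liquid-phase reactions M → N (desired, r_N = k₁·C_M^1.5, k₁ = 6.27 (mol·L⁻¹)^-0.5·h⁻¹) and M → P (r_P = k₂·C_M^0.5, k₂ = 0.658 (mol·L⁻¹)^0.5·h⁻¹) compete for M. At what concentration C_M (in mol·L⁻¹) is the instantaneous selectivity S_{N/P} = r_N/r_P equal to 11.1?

S_{N/P} = (k₁/k₂)·C_M ⇒ C_M = S·k₂/k₁.
= 11.1×0.658/6.27 = 1.16 mol·L⁻¹.

1.16 mol·L⁻¹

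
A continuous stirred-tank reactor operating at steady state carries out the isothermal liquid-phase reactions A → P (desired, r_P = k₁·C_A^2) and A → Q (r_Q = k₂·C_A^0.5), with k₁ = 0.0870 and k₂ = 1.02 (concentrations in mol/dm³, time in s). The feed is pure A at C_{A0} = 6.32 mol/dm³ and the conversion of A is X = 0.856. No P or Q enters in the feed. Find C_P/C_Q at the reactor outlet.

Exit C_A = C_{A0}(1−X) = 6.32×0.144 = 0.9101 mol/dm³.
Rates in a CSTR are evaluated at the outlet concentration: r_P = 0.0870×0.9101^2 = 0.07206, r_Q = 1.02×0.9101^0.5 = 0.9731.
Overall selectivity = C_P/C_Q = r_Pτ/(r_Qτ) = r_P/r_Q = 0.0741.

0.0741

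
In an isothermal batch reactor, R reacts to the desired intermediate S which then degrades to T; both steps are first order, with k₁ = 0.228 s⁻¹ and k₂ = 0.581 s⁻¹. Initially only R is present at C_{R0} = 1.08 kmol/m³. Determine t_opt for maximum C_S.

Setting dC_S/dt = 0 gives t_opt = ln(k₂/k₁)/(k₂−k₁).
= ln(0.581/0.228)/(0.581−0.228) = ln(2.548)/0.3530 = 0.9354/0.3530 = 2.65 s.

2.65 s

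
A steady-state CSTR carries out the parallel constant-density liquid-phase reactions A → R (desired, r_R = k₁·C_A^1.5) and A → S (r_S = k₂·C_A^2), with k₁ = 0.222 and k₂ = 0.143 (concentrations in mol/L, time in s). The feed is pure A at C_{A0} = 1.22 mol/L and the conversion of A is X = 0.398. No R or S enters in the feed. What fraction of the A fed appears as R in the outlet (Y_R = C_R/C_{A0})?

Exit C_A = C_{A0}(1−X) = 1.22×0.602 = 0.7344 mol/L.
A CSTR operates uniformly at the exit composition, giving r_R = 0.1397 and r_S = 0.07713 (each k·C_A^n at C_A = 0.7344).
Fraction of consumed A going to R: r_R/(r_R+r_S) = 0.6443.
C_R = 0.6443·C_{A0}·X = 0.6443×1.22×0.398 = 0.313 mol/L; Y_R = C_R/C_{A0} = 0.256.

0.256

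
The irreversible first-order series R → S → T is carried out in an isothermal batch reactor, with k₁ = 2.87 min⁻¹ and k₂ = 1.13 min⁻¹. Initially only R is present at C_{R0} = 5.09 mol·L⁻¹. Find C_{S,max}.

2.78 mol·L⁻¹

At the optimum, C_{S,max}/C_{R0} = (k₁/k₂)^[k₂/(k₂−k₁)].
= (2.87/1.13)^(1.13/(1.13−2.87)) = (2.540)^(-0.6494) = 0.5459.
C_{S,max} = 0.5459×5.09 = 2.78 mol·L⁻¹.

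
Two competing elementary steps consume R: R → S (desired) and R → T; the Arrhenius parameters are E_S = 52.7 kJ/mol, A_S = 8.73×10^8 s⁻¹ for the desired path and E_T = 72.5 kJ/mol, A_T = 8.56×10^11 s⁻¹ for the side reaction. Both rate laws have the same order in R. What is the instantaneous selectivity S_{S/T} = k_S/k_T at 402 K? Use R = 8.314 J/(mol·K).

0.381

Since both paths have the same order in R, the concentration cancels and S_{S/T} = k_S/k_T = (A_S/A_T)·exp[(E_T−E_S)/(RT)].
(E_T−E_S)/(RT) = (72.5−52.7)×10³/(8.314×402) = 19800/3342 = 5.924.
k_S/k_T = (8.73×10^8/8.56×10^11)·exp(5.924) = 0.001020 × 374.0 = 0.381.
Since E_S < E_T, lowering the temperature improves selectivity toward S.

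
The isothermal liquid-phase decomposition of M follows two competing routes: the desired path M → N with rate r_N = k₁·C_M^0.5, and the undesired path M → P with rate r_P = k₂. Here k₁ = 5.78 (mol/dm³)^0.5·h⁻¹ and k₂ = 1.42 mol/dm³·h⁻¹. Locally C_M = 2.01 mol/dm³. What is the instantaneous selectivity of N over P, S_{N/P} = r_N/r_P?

5.77

S_{N/P} = r_N/r_P = (k₁·C_M^0.5)/(k₂) = (k₁/k₂)·C_M^0.5.
= (5.78×2.010^0.5) / (1.42) = 8.195/1.420 = 5.77.
Since the desired path is higher order in M, keeping C_M high (PFR or concentrated feed) favours N.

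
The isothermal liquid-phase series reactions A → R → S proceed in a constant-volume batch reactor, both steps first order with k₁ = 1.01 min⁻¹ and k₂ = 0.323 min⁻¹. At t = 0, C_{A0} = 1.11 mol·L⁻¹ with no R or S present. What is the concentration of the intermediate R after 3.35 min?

Solving the coupled first-order balances gives C_R(t) = [k₁/(k₂−k₁)]·C_{A0}·(e^(−k₁t) − e^(−k₂t)).
e^(−k₁t) = e^(−1.01×3.35) = e^(−3.384) = 0.03393; e^(−k₂t) = e^(−1.082) = 0.3389.
C_R = 1.01×1.11/(0.323−1.01) × (0.03393−0.3389) = (-1.632)×(-0.3050) = 0.4977 mol·L⁻¹.

0.498 mol·L⁻¹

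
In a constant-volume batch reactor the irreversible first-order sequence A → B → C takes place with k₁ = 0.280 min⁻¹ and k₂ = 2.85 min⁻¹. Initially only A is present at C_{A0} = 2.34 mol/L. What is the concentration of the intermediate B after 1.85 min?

The intermediate concentration in a first-order A→B→C sequence is C_B = k₁C_{A0}(e^(−k₁t) − e^(−k₂t))/(k₂−k₁).
e^(−k₁t) = e^(−0.280×1.85) = e^(−0.5180) = 0.5957; e^(−k₂t) = e^(−5.273) = 0.005131.
C_B = 0.280×2.34/(2.85−0.280) × (0.5957−0.005131) = 0.2549×0.5906 = 0.1506 mol/L.

0.151 mol/L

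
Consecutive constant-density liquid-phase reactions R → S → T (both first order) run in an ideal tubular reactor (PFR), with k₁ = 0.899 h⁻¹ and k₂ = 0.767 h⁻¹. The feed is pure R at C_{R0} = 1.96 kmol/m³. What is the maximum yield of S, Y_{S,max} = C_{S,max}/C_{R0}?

0.397

For a first-order series the maximum intermediate yield is C_{S,max}/C_{R0} = (k₁/k₂)^[k₂/(k₂−k₁)].
= (0.899/0.767)^(0.767/(0.767−0.899)) = (1.172)^(-5.811) = 0.3974.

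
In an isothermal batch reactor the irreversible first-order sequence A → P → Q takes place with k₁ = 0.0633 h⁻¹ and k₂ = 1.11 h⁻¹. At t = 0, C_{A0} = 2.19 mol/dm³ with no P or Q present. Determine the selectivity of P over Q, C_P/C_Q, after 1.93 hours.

0.677

For first-order series with pure A initially, C_P(t) = k₁C_{A0}/(k₂−k₁)·(e^(−k₁t) − e^(−k₂t)).
e^(−k₁t) = e^(−0.0633×1.93) = e^(−0.1222) = 0.8850; e^(−k₂t) = e^(−2.142) = 0.1174.
C_P = 0.0633×2.19/(1.11−0.0633) × (0.8850−0.1174) = 0.1324×0.7676 = 0.1017 mol/dm³.
C_A = C_{A0}e^(−k₁t) = 1.938 mol/dm³, so C_Q = C_{A0}−C_A−C_P = 0.1502 mol/dm³; C_P/C_Q = 0.677.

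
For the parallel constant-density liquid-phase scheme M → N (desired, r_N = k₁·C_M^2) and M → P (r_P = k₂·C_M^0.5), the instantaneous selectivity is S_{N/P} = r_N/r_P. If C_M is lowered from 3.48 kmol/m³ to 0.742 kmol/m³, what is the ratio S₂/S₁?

S_{N/P} = (k₁/k₂)·C_M^1.5, so S₂/S₁ = (C_{M,2}/C_{M,1})^1.5.
= (0.742/3.48)^1.5 = (0.2132)^1.5 = 0.0985.

0.0985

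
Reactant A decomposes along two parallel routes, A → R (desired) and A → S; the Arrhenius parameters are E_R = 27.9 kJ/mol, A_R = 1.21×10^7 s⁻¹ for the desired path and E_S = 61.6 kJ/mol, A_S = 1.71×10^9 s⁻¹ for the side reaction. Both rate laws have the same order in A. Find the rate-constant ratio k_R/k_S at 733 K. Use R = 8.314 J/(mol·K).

Since both paths have the same order in A, the concentration cancels and S_{R/S} = k_R/k_S = (A_R/A_S)·exp[(E_S−E_R)/(RT)].
(E_S−E_R)/(RT) = (61.6−27.9)×10³/(8.314×733) = 33700/6094 = 5.530.
k_R/k_S = (1.21×10^7/1.71×10^9)·exp(5.530) = 0.007076 × 252.1 = 1.78.
Since E_R < E_S, lowering the temperature improves selectivity toward R.

1.78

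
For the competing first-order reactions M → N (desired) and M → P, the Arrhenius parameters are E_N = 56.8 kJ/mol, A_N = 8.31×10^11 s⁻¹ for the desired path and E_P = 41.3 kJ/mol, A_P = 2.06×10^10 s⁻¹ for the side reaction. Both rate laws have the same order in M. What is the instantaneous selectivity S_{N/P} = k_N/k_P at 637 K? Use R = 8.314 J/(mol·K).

k_N/k_P = (A_N/A_P)·exp[−(E_N−E_P)/(RT)] = (A_N/A_P)·exp[(E_P−E_N)/(RT)].
(E_P−E_N)/(RT) = (41.3−56.8)×10³/(8.314×637) = -15500/5296 = -2.927.
k_N/k_P = (8.31×10^11/2.06×10^10)·exp(-2.927) = 40.34 × 0.05357 = 2.16.
Since E_N > E_P, raising the temperature improves selectivity toward N.

2.16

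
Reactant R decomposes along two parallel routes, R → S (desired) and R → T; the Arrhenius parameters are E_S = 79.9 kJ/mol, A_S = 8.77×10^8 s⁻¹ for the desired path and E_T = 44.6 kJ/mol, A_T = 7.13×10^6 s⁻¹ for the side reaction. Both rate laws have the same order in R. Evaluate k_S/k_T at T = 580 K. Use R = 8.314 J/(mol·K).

Since both paths have the same order in R, the concentration cancels and S_{S/T} = k_S/k_T = (A_S/A_T)·exp[(E_T−E_S)/(RT)].
(E_T−E_S)/(RT) = (44.6−79.9)×10³/(8.314×580) = -35300/4822 = -7.320.
k_S/k_T = (8.77×10^8/7.13×10^6)·exp(-7.320) = 123.0 × 6.619×10^-4 = 0.0814.
Since E_S > E_T, raising the temperature improves selectivity toward S.

0.0814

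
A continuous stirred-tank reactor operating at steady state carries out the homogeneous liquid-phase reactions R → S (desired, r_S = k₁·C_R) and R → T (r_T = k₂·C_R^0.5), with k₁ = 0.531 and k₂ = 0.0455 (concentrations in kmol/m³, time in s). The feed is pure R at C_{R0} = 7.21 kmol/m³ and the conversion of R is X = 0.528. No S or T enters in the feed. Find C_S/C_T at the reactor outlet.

21.5

Exit C_R = C_{R0}(1−X) = 7.21×0.472 = 3.403 kmol/m³.
Rates in a CSTR are evaluated at the outlet concentration: r_S = 0.531×3.403 = 1.807, r_T = 0.0455×3.403^0.5 = 0.08394.
Overall selectivity = C_S/C_T = r_Sτ/(r_Tτ) = r_S/r_T = 21.5.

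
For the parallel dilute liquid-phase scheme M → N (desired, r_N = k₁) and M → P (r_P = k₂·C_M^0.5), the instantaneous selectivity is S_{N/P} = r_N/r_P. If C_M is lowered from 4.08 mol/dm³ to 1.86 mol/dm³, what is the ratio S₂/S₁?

1.48

S_{N/P} = (k₁/k₂)·C_M^-0.5, so S₂/S₁ = (C_{M,2}/C_{M,1})^-0.5.
= (1.86/4.08)^(-0.5) = (0.4559)^(-0.5) = 1.48.
Selectivity toward N rises as C_M falls — low-concentration operation is favoured.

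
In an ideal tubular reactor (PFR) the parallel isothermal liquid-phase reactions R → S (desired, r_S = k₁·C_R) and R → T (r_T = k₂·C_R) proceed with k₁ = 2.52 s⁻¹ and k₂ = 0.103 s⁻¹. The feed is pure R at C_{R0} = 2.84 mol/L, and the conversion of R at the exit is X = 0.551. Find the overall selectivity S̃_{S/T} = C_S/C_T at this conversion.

24.5

C_R = C_{R0}(1−X) = 1.275 mol/L.
Both paths are first order in R, so the instantaneous fraction to S is constant: dC_S/d(−C_R) = k₁/(k₁+k₂) = 0.9607.
C_S = 0.9607·(C_{R0}−C_R) = 0.9607×1.565 = 1.50 mol/L.
C_T = (C_{R0}−C_R)−C_S = 0.06145 mol/L; S̃_{S/T} = 1.503/0.06145 = 24.5.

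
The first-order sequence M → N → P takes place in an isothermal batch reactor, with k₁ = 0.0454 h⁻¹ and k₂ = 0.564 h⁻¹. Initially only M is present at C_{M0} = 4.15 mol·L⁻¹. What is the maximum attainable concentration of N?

Evaluating C_N at t_opt = ln(k₂/k₁)/(k₂−k₁) gives C_{N,max}/C_{M0} = (k₁/k₂)^[k₂/(k₂−k₁)].
= (0.0454/0.564)^(0.564/(0.564−0.0454)) = (0.08050)^(1.088) = 0.06456.
C_{N,max} = 0.06456×4.15 = 0.268 mol·L⁻¹.

0.268 mol·L⁻¹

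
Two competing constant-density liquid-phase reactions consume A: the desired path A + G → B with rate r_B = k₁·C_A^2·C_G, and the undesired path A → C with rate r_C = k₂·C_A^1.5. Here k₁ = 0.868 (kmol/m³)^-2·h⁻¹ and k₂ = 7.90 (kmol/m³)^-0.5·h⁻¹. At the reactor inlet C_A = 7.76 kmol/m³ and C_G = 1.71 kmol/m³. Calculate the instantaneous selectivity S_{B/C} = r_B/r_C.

0.523

S_{B/C} = r_B/r_C = (k₁·C_A^2·C_G)/(k₂·C_A^1.5) = (k₁/k₂)·C_A^0.5·C_G.
= (0.868×7.760^2×1.710) / (7.90×7.760^1.5) = 89.38/170.8 = 0.523.
Since the desired path is higher order in A, keeping C_A high (PFR or concentrated feed) favours B.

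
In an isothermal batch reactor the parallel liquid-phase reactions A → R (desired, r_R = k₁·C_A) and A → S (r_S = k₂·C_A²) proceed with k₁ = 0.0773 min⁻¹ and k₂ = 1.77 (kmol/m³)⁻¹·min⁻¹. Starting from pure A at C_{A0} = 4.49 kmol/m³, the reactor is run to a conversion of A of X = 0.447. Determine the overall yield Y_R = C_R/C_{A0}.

C_A = C_{A0}(1−X) = 2.483 kmol/m³.
Along a PFR/batch, dC_R/dC_A = −r_R/(r_R+r_S) = −k₁/(k₁+k₂·C_A).
Integrating from C_{A0} to C_A: C_R = (0.0773/1.77)·ln[(0.0773+1.77·4.49)/(0.0773+1.77·2.48)] = 0.04367·ln(8.025/4.472) = 0.02553 kmol/m³.
Y_R = C_R/C_{A0} = 0.02553/4.49 = 0.00569.

0.00569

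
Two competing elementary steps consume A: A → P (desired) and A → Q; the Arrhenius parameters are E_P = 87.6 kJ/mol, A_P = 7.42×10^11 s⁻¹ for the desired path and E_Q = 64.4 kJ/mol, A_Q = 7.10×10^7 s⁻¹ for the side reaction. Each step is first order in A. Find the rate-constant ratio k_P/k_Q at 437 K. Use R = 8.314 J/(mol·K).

k_P/k_Q = (A_P/A_Q)·exp[−(E_P−E_Q)/(RT)] = (A_P/A_Q)·exp[(E_Q−E_P)/(RT)].
(E_Q−E_P)/(RT) = (64.4−87.6)×10³/(8.314×437) = -23200/3633 = -6.386.
k_P/k_Q = (7.42×10^11/7.10×10^7)·exp(-6.386) = 10451 × 0.001686 = 17.6.
Since E_P > E_Q, raising the temperature improves selectivity toward P.

17.6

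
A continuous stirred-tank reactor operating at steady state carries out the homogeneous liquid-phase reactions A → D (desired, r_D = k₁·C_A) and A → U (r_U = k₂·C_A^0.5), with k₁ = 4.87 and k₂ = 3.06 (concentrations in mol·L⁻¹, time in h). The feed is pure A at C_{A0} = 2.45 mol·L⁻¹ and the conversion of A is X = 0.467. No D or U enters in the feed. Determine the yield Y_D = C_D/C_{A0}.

0.301

Exit C_A = C_{A0}(1−X) = 2.45×0.533 = 1.306 mol·L⁻¹.
In a CSTR the entire volume is at exit conditions, so r_D = 4.87×1.306 = 6.359 and r_U = 3.06×1.306^0.5 = 3.497.
Fraction of consumed A going to D: r_D/(r_D+r_U) = 0.6452.
C_D = 0.6452·C_{A0}·X = 0.6452×2.45×0.467 = 0.738 mol·L⁻¹; Y_D = C_D/C_{A0} = 0.301.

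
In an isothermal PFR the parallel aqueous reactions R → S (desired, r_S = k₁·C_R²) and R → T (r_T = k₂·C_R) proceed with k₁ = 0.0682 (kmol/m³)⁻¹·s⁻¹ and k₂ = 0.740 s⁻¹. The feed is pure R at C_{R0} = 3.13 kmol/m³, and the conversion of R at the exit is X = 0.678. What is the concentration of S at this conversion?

0.336 kmol/m³

C_R = C_{R0}(1−X) = 1.008 kmol/m³.
Along a PFR/batch, dC_T/dC_R = −r_T/(r_S+r_T) = −k₂/(k₂+k₁·C_R).
Integrating from C_{R0} to C_R: C_T = (0.740/0.0682)·ln[(0.740+0.0682·3.13)/(0.740+0.0682·1.01)] = 10.85·ln(0.9535/0.8087) = 1.786 kmol/m³.
Then C_S = (C_{R0}−C_R) − C_T = 2.122 − 1.786 = 0.3358 kmol/m³.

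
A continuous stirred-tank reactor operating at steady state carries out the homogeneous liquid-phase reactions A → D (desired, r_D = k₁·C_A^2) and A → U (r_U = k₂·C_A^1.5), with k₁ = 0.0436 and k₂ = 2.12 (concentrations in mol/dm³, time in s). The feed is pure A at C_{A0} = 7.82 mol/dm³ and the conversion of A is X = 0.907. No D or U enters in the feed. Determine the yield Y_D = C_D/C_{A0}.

0.0156

Exit C_A = C_{A0}(1−X) = 7.82×0.0930 = 0.7273 mol/dm³.
In a CSTR the entire volume is at exit conditions, so r_D = 0.0436×0.7273^2 = 0.02306 and r_U = 2.12×0.7273^1.5 = 1.315.
Fraction of consumed A going to D: r_D/(r_D+r_U) = 0.01724.
C_D = 0.01724·C_{A0}·X = 0.01724×7.82×0.907 = 0.122 mol/dm³; Y_D = C_D/C_{A0} = 0.0156.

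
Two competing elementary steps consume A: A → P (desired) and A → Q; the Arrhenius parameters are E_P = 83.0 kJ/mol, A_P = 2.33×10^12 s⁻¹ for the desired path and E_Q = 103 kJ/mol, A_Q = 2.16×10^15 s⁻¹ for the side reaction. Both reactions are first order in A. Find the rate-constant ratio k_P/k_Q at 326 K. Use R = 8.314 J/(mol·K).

1.73

k_P/k_Q = (A_P/A_Q)·exp[−(E_P−E_Q)/(RT)] = (A_P/A_Q)·exp[(E_Q−E_P)/(RT)].
(E_Q−E_P)/(RT) = (103−83.0)×10³/(8.314×326) = 20000/2710 = 7.379.
k_P/k_Q = (2.33×10^12/2.16×10^15)·exp(7.379) = 0.001079 × 1602 = 1.73.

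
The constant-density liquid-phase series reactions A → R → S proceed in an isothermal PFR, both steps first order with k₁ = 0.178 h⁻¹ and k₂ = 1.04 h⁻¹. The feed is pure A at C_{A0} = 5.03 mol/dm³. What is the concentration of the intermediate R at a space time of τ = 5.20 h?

0.407 mol/dm³

The intermediate concentration in a first-order A→B→C sequence is C_R = k₁C_{A0}(e^(−k₁τ) − e^(−k₂τ))/(k₂−k₁).
e^(−k₁τ) = e^(−0.178×5.20) = e^(−0.9256) = 0.3963; e^(−k₂τ) = e^(−5.408) = 0.004481.
C_R = 0.178×5.03/(1.04−0.178) × (0.3963−0.004481) = 1.039×0.3918 = 0.4070 mol/dm³.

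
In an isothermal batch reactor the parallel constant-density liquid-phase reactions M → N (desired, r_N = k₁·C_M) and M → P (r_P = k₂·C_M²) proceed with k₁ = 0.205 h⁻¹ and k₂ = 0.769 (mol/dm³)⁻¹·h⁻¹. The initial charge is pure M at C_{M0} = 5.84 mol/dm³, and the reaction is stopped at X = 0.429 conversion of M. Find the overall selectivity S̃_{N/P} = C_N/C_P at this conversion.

0.0595

C_M = C_{M0}(1−X) = 3.335 mol/dm³.
Along a PFR/batch, dC_N/dC_M = −r_N/(r_N+r_P) = −k₁/(k₁+k₂·C_M).
Integrating from C_{M0} to C_M: C_N = (0.205/0.769)·ln[(0.205+0.769·5.84)/(0.205+0.769·3.33)] = 0.2666·ln(4.696/2.769) = 0.1408 mol/dm³.
C_P = (C_{M0}−C_M)−C_N = 2.365 mol/dm³; S̃_{N/P} = 0.1408/2.365 = 0.0595.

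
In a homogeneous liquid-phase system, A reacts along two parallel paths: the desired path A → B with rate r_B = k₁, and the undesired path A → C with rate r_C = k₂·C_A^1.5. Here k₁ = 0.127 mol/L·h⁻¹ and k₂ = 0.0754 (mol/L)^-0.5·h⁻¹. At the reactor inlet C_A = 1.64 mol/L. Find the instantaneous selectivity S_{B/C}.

S_{B/C} = r_B/r_C = (k₁)/(k₂·C_A^1.5) = (k₁/k₂)·C_A^-1.5.
= (0.127) / (0.0754×1.640^1.5) = 0.1270/0.1584 = 0.802.

0.802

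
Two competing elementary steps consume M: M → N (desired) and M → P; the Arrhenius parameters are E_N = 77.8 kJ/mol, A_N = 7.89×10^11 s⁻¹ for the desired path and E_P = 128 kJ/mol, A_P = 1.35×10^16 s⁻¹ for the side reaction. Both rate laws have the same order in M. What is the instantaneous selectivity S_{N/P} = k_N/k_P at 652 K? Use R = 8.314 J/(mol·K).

0.615

Since both paths have the same order in M, the concentration cancels and S_{N/P} = k_N/k_P = (A_N/A_P)·exp[(E_P−E_N)/(RT)].
(E_P−E_N)/(RT) = (128−77.8)×10³/(8.314×652) = 50200/5421 = 9.261.
k_N/k_P = (7.89×10^11/1.35×10^16)·exp(9.261) = 5.844×10^-5 × 10517 = 0.615.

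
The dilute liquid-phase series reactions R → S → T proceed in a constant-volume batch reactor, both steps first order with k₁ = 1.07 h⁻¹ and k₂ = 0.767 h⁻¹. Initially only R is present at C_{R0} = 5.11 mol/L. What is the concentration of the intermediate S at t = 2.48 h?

1.42 mol/L

The intermediate concentration in a first-order A→B→C sequence is C_S = k₁C_{R0}(e^(−k₁t) − e^(−k₂t))/(k₂−k₁).
e^(−k₁t) = e^(−1.07×2.48) = e^(−2.654) = 0.07040; e^(−k₂t) = e^(−1.902) = 0.1492.
C_S = 1.07×5.11/(0.767−1.07) × (0.07040−0.1492) = (-18.05)×(-0.07885) = 1.423 mol/L.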